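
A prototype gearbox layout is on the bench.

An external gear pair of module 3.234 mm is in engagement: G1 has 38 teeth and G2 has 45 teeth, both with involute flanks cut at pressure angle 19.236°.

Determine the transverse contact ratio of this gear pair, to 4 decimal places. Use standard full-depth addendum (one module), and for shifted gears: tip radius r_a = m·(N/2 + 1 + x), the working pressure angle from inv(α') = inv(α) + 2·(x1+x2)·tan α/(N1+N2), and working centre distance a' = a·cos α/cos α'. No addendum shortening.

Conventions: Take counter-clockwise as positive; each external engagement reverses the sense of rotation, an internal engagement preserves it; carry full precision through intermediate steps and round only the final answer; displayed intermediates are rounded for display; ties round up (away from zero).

topology: single-mesh involute geometry — m = 3.234, 38T/45T pair
base radii: r_b1 = 58.015442, r_b2 = 68.702497
tip radii: r_a1 = 64.680000, r_a2 = 75.999000
no profile shift: α' = α, a' = a
action lengths: √(r_a1²−r_b1²) = 28.595644, √(r_a2²−r_b2²) = 32.493305
base pitch p_b = π·m·cos α = 9.592678
CR = (28.595644 + 32.493305 − 134.211000·sin 19.23600°)/9.592678 = 1.758821
contact ratio ≈ 1.7588

1.7588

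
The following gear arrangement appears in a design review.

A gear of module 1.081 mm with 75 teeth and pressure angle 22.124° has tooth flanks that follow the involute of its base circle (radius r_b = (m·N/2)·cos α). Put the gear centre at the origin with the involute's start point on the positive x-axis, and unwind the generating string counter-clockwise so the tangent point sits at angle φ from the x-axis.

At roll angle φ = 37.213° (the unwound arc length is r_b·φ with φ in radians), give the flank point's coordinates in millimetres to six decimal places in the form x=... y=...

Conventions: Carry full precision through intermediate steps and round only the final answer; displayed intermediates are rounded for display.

class = single-mesh tooth geometry [base-circle involute, m = 1.081, 75T]
pitch radius r_p = m·N/2 = 1.081·75/2 = 40.537500
base radius r_b = r_p·cos α = 40.537500·cos 22.124° = 37.552763
roll angle φ = 37.213° = 0.64948937 rad
x = r_b·(cos φ + φ·sin φ) = 44.657399
y = r_b·(sin φ − φ·cos φ) = 3.287039

x=44.657399 y=3.287039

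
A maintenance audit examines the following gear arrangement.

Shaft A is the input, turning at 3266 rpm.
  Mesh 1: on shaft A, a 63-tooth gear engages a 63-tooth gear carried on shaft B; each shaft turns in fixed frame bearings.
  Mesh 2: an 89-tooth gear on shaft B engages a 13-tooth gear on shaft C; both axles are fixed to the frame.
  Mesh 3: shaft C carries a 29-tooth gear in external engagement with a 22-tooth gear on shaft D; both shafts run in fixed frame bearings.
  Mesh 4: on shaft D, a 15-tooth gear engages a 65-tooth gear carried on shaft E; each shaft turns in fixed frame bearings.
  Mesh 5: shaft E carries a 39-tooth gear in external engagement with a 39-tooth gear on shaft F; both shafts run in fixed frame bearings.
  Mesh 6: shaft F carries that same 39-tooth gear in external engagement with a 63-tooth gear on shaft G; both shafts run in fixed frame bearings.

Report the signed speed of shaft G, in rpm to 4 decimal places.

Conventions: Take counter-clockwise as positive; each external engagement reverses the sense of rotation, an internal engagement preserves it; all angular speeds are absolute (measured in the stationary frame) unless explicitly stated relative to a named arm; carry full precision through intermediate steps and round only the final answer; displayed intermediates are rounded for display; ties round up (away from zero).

recognized (7 fixed axles, 6 meshes): fixed-axis compound train
mesh 1 [63T→63T]: ω = 3266.0000×63/63 = 3266.0000 rpm, sense flips to −
mesh 2 [89T→13T]: ω = 3266.0000×89/13 = 22359.5385 rpm, sense flips to +
mesh 3 [29T→22T]: ω = 22359.5385×29/22 = 29473.9371 rpm, sense flips to −
mesh 4 [15T→65T]: ω = 29473.9371×15/65 = 6801.6778 rpm, sense flips to +
mesh 5 [39T→39T]: ω = 6801.6778×39/39 = 6801.6778 rpm, sense flips to −
mesh 6 [39T→63T]: ω = 6801.6778×39/63 = 4210.5624 rpm, sense flips to +
signed output speed = +4210.5624 rpm

+4210.5624 rpm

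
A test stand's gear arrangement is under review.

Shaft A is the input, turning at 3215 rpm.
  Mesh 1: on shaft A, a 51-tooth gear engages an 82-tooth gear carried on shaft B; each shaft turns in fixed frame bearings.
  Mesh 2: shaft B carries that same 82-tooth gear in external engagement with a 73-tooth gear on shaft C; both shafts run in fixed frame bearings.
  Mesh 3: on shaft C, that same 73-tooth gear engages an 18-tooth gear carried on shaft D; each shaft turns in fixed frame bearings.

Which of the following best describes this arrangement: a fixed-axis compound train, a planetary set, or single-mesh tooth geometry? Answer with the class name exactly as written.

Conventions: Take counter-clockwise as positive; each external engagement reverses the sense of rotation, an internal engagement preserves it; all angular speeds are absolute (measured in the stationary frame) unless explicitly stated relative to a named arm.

fixed-axis compound train

3-mesh fixed-axis compound train (all bearings frame-fixed)
classification: fixed-axis compound train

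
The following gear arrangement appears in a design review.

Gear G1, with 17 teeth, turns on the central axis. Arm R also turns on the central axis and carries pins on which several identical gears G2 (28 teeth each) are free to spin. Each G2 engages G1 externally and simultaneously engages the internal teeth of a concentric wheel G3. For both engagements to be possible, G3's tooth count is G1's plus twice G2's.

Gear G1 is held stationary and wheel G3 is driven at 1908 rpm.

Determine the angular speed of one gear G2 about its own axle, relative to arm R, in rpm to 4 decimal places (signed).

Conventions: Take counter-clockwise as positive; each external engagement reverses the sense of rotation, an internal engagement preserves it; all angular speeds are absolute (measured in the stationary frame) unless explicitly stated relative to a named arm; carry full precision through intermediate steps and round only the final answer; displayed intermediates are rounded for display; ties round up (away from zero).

+939.6143 rpm

planetary set (17T centre, 28T on arm, 73T internal) — Willis relation
normalise by the input: solve with ω_ring = 1, then scale by 1908 rpm
ring teeth: 17 + 2·28 = 73
17(ω_sun−ω_arm) = −73(ω_ring−ω_arm),  ω_sun = 0, ω_ring = 1
17(0−ω_arm) = −73(1−ω_arm)  ⇒  90·ω_arm = 73  ⇒  ω_arm = 73/90
sun–planet mesh: 17·(0−73/90) = −28·(ω_p−ω_arm)  ⇒  ω_p−ω_arm = 1241/2520
scale: ω_p−ω_arm = 1241/2520 × 1908 rpm = +939.6143 rpm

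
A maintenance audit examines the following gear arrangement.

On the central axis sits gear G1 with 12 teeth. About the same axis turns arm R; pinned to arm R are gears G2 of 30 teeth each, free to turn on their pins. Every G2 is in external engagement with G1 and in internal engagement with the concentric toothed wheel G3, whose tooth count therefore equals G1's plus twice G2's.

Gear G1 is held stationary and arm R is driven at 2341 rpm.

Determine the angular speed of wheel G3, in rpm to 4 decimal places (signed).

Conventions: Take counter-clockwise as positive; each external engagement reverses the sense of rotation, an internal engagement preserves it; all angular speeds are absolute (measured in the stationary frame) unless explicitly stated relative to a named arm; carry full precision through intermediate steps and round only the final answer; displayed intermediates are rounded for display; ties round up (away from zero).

+2731.1667 rpm

planetary set (12T centre, 30T on arm, 72T internal) — Willis relation
normalise by the input: solve with ω_arm = 1, then scale by 2341 rpm
ring teeth: 12 + 2·30 = 72
12(ω_sun−ω_arm) = −72(ω_ring−ω_arm),  ω_sun = 0, ω_arm = 1
ω_ring = 1 − (12/72)(0−1) = 7/6
scale: ω_ring = 7/6 × 2341 rpm = +2731.1667 rpm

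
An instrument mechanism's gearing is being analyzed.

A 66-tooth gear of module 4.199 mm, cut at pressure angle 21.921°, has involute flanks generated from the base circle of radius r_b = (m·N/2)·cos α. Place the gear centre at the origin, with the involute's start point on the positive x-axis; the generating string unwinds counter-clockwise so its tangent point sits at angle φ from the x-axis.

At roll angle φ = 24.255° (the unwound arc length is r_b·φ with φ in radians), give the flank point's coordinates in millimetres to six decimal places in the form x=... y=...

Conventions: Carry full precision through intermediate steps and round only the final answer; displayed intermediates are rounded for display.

single-mesh involute tooth geometry (66T wheel at module 4.199)
pitch radius r_p = m·N/2 = 4.199·66/2 = 138.567000
base radius r_b = r_p·cos α = 138.567000·cos 21.921° = 128.548534
roll angle φ = 24.255° = 0.42332961 rad
x = r_b·(cos φ + φ·sin φ) = 139.556060
y = r_b·(sin φ − φ·cos φ) = 3.192853

x=139.556060 y=3.192853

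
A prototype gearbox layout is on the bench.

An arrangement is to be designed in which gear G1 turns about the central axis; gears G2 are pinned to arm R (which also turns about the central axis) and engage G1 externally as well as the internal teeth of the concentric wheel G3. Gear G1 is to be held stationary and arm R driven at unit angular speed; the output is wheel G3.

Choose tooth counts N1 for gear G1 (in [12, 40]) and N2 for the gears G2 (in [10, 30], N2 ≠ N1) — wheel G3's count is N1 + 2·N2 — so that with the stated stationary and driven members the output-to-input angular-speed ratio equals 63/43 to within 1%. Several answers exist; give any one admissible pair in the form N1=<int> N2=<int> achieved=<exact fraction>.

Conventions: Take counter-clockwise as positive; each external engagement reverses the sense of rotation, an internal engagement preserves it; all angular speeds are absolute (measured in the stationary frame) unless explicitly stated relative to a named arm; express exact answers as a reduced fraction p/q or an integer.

design class (target 63/43): planetary set
Willis with ω_sun = 0: ω_ring/ω_arm = (N1+N3)/N3; set equal to 63/43  ⇒  N3/N1 = 1/(63/43 − 1) = 43/20
N3 = N1 + 2·N2  ⇒  N2/N1 = (N3/N1 − 1)/2 = (43/20 − 1)/2 = 23/40
smallest multiple with N1 ≥ 12 and N2 ≥ 10: k = 1  ⇒  N1 = 1·40 = 40, N2 = 1·23 = 23 (N1 ≤ 40, N2 ≤ 30, N2 ≠ N1 ✓), N3 = 40 + 2·23 = 86
check: (N1+N3)/N3 with N1 = 40, N3 = 86 gives 63/43; |achieved − target| = 0 ≤ 63/4300 ✓

N1=40 N2=23 achieved=63/43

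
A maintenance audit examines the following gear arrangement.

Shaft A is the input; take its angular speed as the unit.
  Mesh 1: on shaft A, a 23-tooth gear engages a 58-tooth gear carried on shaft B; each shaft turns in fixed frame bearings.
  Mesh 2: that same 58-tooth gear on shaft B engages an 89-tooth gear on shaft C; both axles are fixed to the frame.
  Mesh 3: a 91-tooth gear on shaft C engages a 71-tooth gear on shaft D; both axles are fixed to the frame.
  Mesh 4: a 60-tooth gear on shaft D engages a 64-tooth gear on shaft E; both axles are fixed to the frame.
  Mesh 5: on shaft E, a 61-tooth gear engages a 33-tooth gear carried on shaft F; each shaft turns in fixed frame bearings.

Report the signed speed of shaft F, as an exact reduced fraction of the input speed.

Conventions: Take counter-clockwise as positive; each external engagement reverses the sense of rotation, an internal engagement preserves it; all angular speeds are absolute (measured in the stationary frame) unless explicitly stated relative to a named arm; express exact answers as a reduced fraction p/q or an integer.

-638365/1112144

5-mesh fixed-axis compound train (all bearings frame-fixed)
mesh 1 [23T→58T]: |ω|/ω_in = 1×23/58 = 23/58, sense flips to −
mesh 2 [58T→89T]: |ω|/ω_in = (23/58)×58/89 = 23/89, sense flips to +
mesh 3 [91T→71T]: |ω|/ω_in = (23/89)×91/71 = 2093/6319, sense flips to −
mesh 4 [60T→64T]: |ω|/ω_in = (2093/6319)×60/64 = 31395/101104, sense flips to +
mesh 5 [61T→33T]: |ω|/ω_in = (31395/101104)×61/33 = 638365/1112144, sense flips to −
signed output speed (× input speed) = -638365/1112144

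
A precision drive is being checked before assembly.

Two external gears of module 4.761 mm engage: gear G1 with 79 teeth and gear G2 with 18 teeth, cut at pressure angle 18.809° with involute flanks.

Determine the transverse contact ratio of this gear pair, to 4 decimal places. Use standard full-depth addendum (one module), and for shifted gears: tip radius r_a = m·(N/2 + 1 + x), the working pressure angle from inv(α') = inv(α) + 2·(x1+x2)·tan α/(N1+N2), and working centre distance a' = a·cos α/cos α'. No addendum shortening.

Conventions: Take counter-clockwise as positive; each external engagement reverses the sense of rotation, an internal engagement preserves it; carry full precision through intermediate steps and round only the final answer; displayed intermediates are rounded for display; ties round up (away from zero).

recognized (one external pair, fixed centres): single-mesh tooth geometry, m = 4.761, N1 = 79, N2 = 18
base radii: r_b1 = 178.016865, r_b2 = 40.560805
tip radii: r_a1 = 192.820500, r_a2 = 47.610000
no profile shift: α' = α, a' = a
action lengths: √(r_a1²−r_b1²) = 74.092788, √(r_a2²−r_b2²) = 24.930568
base pitch p_b = π·m·cos α = 14.158392
CR = (74.092788 + 24.930568 − 230.908500·sin 18.80900°)/14.158392 = 1.735729
contact ratio ≈ 1.7357

1.7357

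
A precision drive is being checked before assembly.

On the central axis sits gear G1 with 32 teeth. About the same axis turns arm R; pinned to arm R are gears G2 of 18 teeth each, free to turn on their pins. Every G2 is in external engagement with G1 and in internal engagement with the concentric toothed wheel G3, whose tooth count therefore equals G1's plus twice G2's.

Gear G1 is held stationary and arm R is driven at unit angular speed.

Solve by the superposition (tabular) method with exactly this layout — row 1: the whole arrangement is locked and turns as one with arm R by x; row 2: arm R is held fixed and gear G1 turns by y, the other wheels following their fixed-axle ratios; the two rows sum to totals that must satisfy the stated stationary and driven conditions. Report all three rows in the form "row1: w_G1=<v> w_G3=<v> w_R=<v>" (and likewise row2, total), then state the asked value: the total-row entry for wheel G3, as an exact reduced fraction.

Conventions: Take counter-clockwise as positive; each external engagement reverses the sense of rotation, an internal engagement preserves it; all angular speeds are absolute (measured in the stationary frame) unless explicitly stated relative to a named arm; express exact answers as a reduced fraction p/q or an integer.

class = planetary set [G3 = 32+2·18 = 68; Willis about the carrier]
row 1 (train locked, turned with arm): all members turn x
row 2: sun turns y, ring = −(32/68)·y, arm 0
boundary: total ω_sun = x + y = 0 and total ω_arm = x = 1  ⇒  y = -1, x = 1
row 2 ring = −(32/68)·(-1) = 8/17
totals (row 1 + row 2): sun 1 + (-1) = 0, ring 1 + 8/17 = 25/17, arm 1 + 0 = 1
asked cell (total, ring) = 25/17

row1: w_G1=1 w_G3=1 w_R=1
row2: w_G1=-1 w_G3=8/17 w_R=0
total: w_G1=0 w_G3=25/17 w_R=1
asked value: 25/17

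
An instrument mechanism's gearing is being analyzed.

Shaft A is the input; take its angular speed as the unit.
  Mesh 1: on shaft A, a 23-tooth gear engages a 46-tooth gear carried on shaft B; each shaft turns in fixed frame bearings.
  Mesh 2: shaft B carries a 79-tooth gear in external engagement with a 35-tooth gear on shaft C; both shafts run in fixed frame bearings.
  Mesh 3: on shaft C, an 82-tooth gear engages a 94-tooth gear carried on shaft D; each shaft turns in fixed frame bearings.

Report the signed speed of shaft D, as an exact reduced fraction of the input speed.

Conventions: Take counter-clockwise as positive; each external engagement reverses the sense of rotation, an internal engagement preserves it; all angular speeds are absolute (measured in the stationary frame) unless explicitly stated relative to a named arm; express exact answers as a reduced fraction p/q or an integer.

-3239/3290

3-mesh fixed-axis compound train (all bearings frame-fixed)
mesh 1 [23T→46T]: |ω|/ω_in = 1×23/46 = 1/2, sense flips to −
mesh 2 [79T→35T]: |ω|/ω_in = (1/2)×79/35 = 79/70, sense flips to +
mesh 3 [82T→94T]: |ω|/ω_in = (79/70)×82/94 = 3239/3290, sense flips to −
signed output speed (× input speed) = -3239/3290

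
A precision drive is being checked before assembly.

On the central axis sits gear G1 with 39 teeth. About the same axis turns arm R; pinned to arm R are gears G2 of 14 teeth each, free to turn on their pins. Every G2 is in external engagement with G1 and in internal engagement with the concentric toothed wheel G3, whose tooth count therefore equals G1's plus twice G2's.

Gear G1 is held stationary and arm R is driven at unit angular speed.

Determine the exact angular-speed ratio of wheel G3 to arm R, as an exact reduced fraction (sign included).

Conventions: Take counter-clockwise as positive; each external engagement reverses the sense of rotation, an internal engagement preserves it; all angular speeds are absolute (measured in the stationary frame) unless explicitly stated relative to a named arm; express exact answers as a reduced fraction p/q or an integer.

106/67

recognized (axles ride arm R): planetary set, 39/14/67 teeth
ring teeth: 39 + 2·14 = 67
39(ω_sun−ω_arm) = −67(ω_ring−ω_arm),  ω_sun = 0, ω_arm = 1
ω_ring = 1 − (39/67)(0−1) = 106/67
ω_out/ω_in = 106/67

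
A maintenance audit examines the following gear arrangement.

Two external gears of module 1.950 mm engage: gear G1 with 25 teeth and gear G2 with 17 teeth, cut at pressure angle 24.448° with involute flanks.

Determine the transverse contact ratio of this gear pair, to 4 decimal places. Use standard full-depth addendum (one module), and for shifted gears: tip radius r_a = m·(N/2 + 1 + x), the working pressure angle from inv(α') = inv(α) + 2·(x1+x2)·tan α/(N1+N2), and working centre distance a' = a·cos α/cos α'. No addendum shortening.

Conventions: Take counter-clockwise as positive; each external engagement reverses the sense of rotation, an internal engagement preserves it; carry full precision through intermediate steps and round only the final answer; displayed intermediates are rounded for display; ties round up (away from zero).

class = single-mesh tooth geometry [involute pair 25T × 17T, m = 1.950]
base radii: r_b1 = 22.189471, r_b2 = 15.088840
tip radii: r_a1 = 26.325000, r_a2 = 18.525000
no profile shift: α' = α, a' = a
action lengths: √(r_a1²−r_b1²) = 14.164498, √(r_a2²−r_b2²) = 10.747210
base pitch p_b = π·m·cos α = 5.576822
CR = (14.164498 + 10.747210 − 40.950000·sin 24.44800°)/5.576822 = 1.428026
contact ratio ≈ 1.4280

1.4280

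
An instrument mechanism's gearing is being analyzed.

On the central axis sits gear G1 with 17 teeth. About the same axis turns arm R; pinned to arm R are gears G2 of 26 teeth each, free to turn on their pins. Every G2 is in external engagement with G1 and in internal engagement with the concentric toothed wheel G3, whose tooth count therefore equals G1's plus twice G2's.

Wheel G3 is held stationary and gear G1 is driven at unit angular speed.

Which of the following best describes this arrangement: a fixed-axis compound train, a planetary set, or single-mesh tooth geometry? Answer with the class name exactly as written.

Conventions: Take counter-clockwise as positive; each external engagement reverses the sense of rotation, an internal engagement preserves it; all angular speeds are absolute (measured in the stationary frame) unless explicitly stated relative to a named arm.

class = planetary set [G3 = 17+2·26 = 69; Willis about the carrier]
classification: planetary set

planetary set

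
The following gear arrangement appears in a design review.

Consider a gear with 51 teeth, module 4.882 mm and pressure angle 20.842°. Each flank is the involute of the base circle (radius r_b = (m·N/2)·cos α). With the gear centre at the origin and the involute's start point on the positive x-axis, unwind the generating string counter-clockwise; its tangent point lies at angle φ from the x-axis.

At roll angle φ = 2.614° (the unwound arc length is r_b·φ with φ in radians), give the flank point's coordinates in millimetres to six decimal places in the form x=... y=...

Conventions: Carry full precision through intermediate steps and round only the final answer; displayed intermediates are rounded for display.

single-mesh involute tooth geometry (51T wheel at module 4.882)
pitch radius r_p = m·N/2 = 4.882·51/2 = 124.491000
base radius r_b = r_p·cos α = 124.491000·cos 20.842° = 116.344946
roll angle φ = 2.614° = 0.04562291 rad
x = r_b·(cos φ + φ·sin φ) = 116.465966
y = r_b·(sin φ − φ·cos φ) = 0.003682

x=116.465966 y=0.003682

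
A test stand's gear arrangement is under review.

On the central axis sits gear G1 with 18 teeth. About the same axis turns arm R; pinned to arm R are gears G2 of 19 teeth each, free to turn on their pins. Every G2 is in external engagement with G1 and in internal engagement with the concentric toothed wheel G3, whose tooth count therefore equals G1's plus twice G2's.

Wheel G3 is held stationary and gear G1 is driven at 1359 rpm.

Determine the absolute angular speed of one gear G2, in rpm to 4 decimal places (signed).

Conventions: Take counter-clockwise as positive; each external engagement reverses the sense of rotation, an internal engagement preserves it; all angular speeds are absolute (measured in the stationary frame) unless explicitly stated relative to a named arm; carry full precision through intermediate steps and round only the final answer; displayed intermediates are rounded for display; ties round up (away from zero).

-643.7368 rpm

class = planetary set [G3 = 18+2·19 = 56; Willis about the carrier]
normalise by the input: solve with ω_sun = 1, then scale by 1359 rpm
ring teeth: 18 + 2·19 = 56
18(ω_sun−ω_arm) = −56(ω_ring−ω_arm),  ω_ring = 0, ω_sun = 1
18(1−ω_arm) = −56(0−ω_arm)  ⇒  74·ω_arm = 18  ⇒  ω_arm = 9/37
sun–planet mesh: 18·(1−9/37) = −19·(ω_p−ω_arm)  ⇒  ω_p−ω_arm = -504/703
ω_p = 9/37 − 504/703 = -9/19
scale: ω_p = -9/19 × 1359 rpm = -643.7368 rpm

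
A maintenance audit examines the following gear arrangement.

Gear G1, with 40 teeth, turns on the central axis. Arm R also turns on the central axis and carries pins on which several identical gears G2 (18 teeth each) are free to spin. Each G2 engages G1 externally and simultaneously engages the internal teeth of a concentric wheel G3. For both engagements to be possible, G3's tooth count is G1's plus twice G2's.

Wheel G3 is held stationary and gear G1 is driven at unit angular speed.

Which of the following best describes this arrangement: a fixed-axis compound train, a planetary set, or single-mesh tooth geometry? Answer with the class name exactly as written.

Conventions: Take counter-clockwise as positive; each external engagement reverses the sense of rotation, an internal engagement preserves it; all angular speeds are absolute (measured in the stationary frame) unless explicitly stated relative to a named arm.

topology: planetary set — G1 40T / G2 18T / G3 76T, arm = carrier (Willis)
classification: planetary set

planetary set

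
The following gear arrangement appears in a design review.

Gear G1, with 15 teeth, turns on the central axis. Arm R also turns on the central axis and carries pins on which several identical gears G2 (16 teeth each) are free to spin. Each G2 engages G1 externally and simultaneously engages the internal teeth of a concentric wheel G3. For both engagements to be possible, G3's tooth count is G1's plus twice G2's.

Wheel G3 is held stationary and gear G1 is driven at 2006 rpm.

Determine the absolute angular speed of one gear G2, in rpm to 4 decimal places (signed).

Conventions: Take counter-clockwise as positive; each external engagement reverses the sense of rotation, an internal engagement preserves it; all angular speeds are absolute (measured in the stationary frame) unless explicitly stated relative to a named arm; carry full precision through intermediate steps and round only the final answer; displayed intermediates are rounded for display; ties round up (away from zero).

class = planetary set [G3 = 15+2·16 = 47; Willis about the carrier]
normalise by the input: solve with ω_sun = 1, then scale by 2006 rpm
ring teeth: 15 + 2·16 = 47
15(ω_sun−ω_arm) = −47(ω_ring−ω_arm),  ω_ring = 0, ω_sun = 1
15(1−ω_arm) = −47(0−ω_arm)  ⇒  62·ω_arm = 15  ⇒  ω_arm = 15/62
sun–planet mesh: 15·(1−15/62) = −16·(ω_p−ω_arm)  ⇒  ω_p−ω_arm = -705/992
ω_p = 15/62 − 705/992 = -15/32
scale: ω_p = -15/32 × 2006 rpm = -940.3125 rpm

-940.3125 rpm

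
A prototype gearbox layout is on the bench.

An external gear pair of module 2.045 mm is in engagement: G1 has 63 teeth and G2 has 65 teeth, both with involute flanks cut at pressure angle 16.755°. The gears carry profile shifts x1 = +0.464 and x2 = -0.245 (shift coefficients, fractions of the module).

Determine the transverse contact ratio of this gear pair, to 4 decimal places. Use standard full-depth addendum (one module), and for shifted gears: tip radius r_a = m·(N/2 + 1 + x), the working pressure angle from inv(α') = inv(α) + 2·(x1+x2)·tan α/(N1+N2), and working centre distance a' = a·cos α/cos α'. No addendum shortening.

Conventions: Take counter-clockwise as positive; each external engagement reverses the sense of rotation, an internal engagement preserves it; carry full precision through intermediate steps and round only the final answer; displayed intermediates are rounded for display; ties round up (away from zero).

1.9407

recognized (one external pair, fixed centres): single-mesh tooth geometry, m = 2.045, N1 = 63, N2 = 65
base radii: r_b1 = 61.682733, r_b2 = 63.640915
tip radii: r_a1 = 67.411380, r_a2 = 68.006475
inv(α') = inv(16.755°) + 2·(+0.464-0.245)·tan α/(63+65) = 0.00966129  ⇒  α' = 17.38106°
a' = a·cos α / cos α' = 130.8800·cos 16.755°/cos 17.38106° = 131.319826
action lengths: √(r_a1²−r_b1²) = 27.194386, √(r_a2²−r_b2²) = 23.973206
base pitch p_b = π·m·cos α = 6.151810
CR = (27.194386 + 23.973206 − 131.319826·sin 17.38106°)/6.151810 = 1.940734
contact ratio ≈ 1.9407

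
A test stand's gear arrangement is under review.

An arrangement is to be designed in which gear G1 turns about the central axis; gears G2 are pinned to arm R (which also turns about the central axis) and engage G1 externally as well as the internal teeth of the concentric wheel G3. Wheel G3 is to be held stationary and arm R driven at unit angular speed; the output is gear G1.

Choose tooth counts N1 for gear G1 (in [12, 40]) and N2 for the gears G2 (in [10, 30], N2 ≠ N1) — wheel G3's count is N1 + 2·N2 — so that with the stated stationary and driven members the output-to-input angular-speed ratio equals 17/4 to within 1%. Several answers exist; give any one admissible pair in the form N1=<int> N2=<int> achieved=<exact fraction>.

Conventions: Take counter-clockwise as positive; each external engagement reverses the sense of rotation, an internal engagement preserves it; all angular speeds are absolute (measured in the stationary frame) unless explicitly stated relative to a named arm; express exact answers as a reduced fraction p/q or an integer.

N1=16 N2=18 achieved=17/4

class = planetary set [ratio 17/4 wanted; Willis about the carrier]
Willis with ω_ring = 0: ω_sun/ω_arm = (N1+N3)/N1; set equal to 17/4  ⇒  N3/N1 = 17/4 − 1 = 13/4
N3 = N1 + 2·N2  ⇒  N2/N1 = (N3/N1 − 1)/2 = (13/4 − 1)/2 = 9/8
smallest multiple with N1 ≥ 12 and N2 ≥ 10: k = 2  ⇒  N1 = 2·8 = 16, N2 = 2·9 = 18 (N1 ≤ 40, N2 ≤ 30, N2 ≠ N1 ✓), N3 = 16 + 2·18 = 52
check: (N1+N3)/N1 with N1 = 16, N3 = 52 gives 17/4; |achieved − target| = 0 ≤ 17/400 ✓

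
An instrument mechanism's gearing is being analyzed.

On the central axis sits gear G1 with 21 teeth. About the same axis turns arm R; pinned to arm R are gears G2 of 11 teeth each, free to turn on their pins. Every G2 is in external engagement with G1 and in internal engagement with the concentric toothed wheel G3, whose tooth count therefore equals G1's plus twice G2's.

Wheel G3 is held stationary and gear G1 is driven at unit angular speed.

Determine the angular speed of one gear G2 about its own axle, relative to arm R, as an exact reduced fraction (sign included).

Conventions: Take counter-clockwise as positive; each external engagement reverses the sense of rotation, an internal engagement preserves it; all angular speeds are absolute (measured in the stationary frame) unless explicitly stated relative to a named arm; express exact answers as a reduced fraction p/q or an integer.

-903/704

recognized (axles ride arm R): planetary set, 21/11/43 teeth
ring teeth: 21 + 2·11 = 43
21(ω_sun−ω_arm) = −43(ω_ring−ω_arm),  ω_ring = 0, ω_sun = 1
21(1−ω_arm) = −43(0−ω_arm)  ⇒  64·ω_arm = 21  ⇒  ω_arm = 21/64
sun–planet mesh: 21·(1−21/64) = −11·(ω_p−ω_arm)  ⇒  ω_p−ω_arm = -903/704
exact speed ratio = -903/704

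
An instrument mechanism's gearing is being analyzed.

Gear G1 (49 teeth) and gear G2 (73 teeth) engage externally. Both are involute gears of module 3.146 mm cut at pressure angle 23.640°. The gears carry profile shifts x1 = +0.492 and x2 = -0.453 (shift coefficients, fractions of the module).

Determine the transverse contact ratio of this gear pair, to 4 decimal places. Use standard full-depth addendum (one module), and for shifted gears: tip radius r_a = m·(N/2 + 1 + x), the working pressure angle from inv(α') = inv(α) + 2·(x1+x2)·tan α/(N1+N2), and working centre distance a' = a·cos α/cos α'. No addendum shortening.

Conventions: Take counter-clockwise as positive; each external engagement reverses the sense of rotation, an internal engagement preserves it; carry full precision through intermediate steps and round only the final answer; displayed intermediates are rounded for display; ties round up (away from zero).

1.5647

recognized (one external pair, fixed centres): single-mesh tooth geometry, m = 3.146, N1 = 49, N2 = 73
base radii: r_b1 = 70.608930, r_b2 = 105.192896
tip radii: r_a1 = 81.770832, r_a2 = 116.549862
inv(α') = inv(23.640°) + 2·(+0.492-0.453)·tan α/(49+73) = 0.02540492  ⇒  α' = 23.72336°
a' = a·cos α / cos α' = 191.9060·cos 23.640°/cos 23.72336° = 192.028490
action lengths: √(r_a1²−r_b1²) = 41.241338, √(r_a2²−r_b2²) = 50.182915
base pitch p_b = π·m·cos α = 9.054061
CR = (41.241338 + 50.182915 − 192.028490·sin 23.72336°)/9.054061 = 1.564729
contact ratio ≈ 1.5647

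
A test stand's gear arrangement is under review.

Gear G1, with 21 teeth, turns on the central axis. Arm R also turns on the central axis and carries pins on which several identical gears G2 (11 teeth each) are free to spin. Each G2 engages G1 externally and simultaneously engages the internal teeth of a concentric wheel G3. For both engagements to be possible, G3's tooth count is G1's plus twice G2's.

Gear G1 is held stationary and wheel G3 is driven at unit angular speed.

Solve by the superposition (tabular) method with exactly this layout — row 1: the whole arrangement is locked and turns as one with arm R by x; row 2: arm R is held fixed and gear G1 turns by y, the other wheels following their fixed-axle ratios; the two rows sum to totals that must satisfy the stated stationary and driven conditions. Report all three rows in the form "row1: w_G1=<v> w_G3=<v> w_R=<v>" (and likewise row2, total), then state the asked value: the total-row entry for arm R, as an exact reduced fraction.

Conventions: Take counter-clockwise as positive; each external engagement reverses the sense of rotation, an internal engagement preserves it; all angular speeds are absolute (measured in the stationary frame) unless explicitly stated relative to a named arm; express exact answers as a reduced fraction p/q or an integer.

row1: w_G1=43/64 w_G3=43/64 w_R=43/64
row2: w_G1=-43/64 w_G3=21/64 w_R=0
total: w_G1=0 w_G3=1 w_R=43/64
asked value: 43/64

class = planetary set [G3 = 21+2·11 = 43; Willis about the carrier]
row 1: whole set turns with the arm by x
row 2 — arm fixed, fixed-axis ratios: sun y, ring −(21/43)·y, arm 0
boundary: total ω_sun = x + y = 0 and total ω_ring = x − (21/43)·y = 1  ⇒  y = -43/64, x = 43/64
row 2 ring = −(21/43)·(-43/64) = 21/64
totals (row 1 + row 2): sun 43/64 + (-43/64) = 0, ring 43/64 + 21/64 = 1, arm 43/64 + 0 = 43/64
asked cell (total, arm) = 43/64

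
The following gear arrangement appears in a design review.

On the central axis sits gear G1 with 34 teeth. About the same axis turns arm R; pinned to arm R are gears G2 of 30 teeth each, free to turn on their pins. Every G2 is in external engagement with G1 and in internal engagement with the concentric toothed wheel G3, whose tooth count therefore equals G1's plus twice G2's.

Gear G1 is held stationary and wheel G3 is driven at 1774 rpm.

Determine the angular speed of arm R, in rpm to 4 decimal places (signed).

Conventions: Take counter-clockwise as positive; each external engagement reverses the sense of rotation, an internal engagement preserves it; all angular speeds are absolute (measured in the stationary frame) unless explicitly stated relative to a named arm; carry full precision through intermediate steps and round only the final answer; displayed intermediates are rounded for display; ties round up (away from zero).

recognized (axles ride arm R): planetary set, 34/30/94 teeth
normalise by the input: solve with ω_ring = 1, then scale by 1774 rpm
ring teeth: 34 + 2·30 = 94
34(ω_sun−ω_arm) = −94(ω_ring−ω_arm),  ω_sun = 0, ω_ring = 1
34(0−ω_arm) = −94(1−ω_arm)  ⇒  128·ω_arm = 94  ⇒  ω_arm = 47/64
scale: ω_arm = 47/64 × 1774 rpm = +1302.7813 rpm

+1302.7813 rpm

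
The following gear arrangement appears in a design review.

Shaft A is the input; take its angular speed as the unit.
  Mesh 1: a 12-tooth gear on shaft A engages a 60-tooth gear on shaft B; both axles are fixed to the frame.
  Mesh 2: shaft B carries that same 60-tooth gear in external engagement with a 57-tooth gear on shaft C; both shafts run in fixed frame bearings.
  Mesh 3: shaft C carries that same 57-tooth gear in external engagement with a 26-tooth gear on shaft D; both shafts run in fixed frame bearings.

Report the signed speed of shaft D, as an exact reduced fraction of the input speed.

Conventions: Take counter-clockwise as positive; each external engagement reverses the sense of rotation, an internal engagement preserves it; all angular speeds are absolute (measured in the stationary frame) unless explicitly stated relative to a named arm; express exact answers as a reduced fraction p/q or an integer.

3-mesh fixed-axis compound train (all bearings frame-fixed)
mesh 1 [12T→60T]: |ω|/ω_in = 1×12/60 = 1/5, sense flips to −
mesh 2 [60T→57T]: |ω|/ω_in = (1/5)×60/57 = 4/19, sense flips to +
mesh 3 [57T→26T]: |ω|/ω_in = (4/19)×57/26 = 6/13, sense flips to −
signed output speed (× input speed) = -6/13

-6/13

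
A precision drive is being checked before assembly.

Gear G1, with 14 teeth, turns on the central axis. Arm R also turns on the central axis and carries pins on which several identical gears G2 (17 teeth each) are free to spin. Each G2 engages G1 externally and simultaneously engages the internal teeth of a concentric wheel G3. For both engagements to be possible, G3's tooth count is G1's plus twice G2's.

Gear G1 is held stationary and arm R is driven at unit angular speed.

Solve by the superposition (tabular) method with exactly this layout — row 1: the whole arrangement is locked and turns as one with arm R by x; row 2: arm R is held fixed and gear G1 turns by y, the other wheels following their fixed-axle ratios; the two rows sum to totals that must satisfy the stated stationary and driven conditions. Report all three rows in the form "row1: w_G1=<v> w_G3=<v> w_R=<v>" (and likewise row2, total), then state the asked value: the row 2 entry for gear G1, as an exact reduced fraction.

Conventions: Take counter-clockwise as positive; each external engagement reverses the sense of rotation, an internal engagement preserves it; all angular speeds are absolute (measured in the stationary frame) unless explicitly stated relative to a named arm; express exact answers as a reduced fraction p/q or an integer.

class = planetary set [G3 = 14+2·17 = 48; Willis about the carrier]
superposition row 1 [locked train]: every member turns x
superposition row 2 [arm held]: sun y, ring −(14/48)·y, arm 0
boundary: total ω_sun = x + y = 0 and total ω_arm = x = 1  ⇒  y = -1, x = 1
row 2 ring = −(14/48)·(-1) = 7/24
totals (row 1 + row 2): sun 1 + (-1) = 0, ring 1 + 7/24 = 31/24, arm 1 + 0 = 1
asked cell (row2, sun) = -1

row1: w_G1=1 w_G3=1 w_R=1
row2: w_G1=-1 w_G3=7/24 w_R=0
total: w_G1=0 w_G3=31/24 w_R=1
asked value: -1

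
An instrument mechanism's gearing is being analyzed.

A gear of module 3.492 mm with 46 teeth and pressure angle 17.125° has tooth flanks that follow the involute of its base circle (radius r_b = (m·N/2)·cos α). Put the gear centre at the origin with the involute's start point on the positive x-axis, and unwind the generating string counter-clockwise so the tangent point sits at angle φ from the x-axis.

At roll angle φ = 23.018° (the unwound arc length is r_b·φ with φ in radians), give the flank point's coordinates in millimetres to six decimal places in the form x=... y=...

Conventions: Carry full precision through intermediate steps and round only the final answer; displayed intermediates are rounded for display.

class = single-mesh tooth geometry [base-circle involute, m = 3.492, 46T]
pitch radius r_p = m·N/2 = 3.492·46/2 = 80.316000
base radius r_b = r_p·cos α = 80.316000·cos 17.125° = 76.755160
roll angle φ = 23.018° = 0.40173989 rad
x = r_b·(cos φ + φ·sin φ) = 82.701421
y = r_b·(sin φ − φ·cos φ) = 1.632284

x=82.701421 y=1.632284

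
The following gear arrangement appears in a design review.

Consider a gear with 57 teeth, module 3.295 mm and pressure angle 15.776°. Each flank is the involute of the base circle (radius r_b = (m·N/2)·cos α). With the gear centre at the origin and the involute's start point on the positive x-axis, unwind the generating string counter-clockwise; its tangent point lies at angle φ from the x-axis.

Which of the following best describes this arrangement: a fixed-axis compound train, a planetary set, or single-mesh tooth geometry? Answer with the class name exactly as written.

single-mesh tooth geometry

single-mesh involute tooth geometry (57T wheel at module 3.295)
classification: single-mesh tooth geometry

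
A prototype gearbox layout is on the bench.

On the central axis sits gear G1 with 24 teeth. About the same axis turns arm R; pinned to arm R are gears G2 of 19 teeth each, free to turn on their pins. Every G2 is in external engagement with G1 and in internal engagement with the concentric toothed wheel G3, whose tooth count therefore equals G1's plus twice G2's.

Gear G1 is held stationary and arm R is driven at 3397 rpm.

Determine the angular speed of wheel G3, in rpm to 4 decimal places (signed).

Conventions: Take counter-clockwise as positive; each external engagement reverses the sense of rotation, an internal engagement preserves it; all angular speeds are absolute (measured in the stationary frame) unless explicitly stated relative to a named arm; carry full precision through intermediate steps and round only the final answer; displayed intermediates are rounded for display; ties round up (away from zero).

recognized (axles ride arm R): planetary set, 24/19/62 teeth
normalise by the input: solve with ω_arm = 1, then scale by 3397 rpm
ring teeth: 24 + 2·19 = 62
24(ω_sun−ω_arm) = −62(ω_ring−ω_arm),  ω_sun = 0, ω_arm = 1
ω_ring = 1 − (24/62)(0−1) = 43/31
scale: ω_ring = 43/31 × 3397 rpm = +4711.9677 rpm

+4711.9677 rpm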